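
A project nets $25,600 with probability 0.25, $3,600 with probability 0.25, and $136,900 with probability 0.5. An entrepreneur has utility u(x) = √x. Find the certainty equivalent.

$57,600

E[u] = 0.25·√25600 + 0.25·√3600 + 0.5·√136900 = 0.25·160 + 0.25·60 + 0.5·370 = 240
CE = (240)² = 57600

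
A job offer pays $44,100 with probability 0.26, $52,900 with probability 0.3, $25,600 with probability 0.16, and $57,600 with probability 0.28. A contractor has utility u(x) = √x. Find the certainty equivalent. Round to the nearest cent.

E[u] = 0.26·√44100 + 0.3·√52900 + 0.16·√25600 + 0.28·√57600 = 0.26·210 + 0.3·230 + 0.16·160 + 0.28·240 = 216.4
CE = (216.4)² = 46828.96

$46,828.96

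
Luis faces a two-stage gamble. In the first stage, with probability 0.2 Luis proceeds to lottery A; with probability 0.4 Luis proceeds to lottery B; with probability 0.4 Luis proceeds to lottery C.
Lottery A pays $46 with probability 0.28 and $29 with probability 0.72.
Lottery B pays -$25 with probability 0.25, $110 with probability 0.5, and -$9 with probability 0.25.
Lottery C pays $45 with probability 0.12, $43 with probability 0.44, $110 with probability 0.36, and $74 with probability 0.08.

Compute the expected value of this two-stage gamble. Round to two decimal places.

$53.29

EV(A) = 0.28 × 46 + 0.72 × 29 = 12.88 + 20.88 = 33.76
EV(B) = 0.25 × (-25) + 0.5 × 110 + 0.25 × (-9) = -6.25 + 55 − 2.25 = 46.5
EV(C) = 0.12 × 45 + 0.44 × 43 + 0.36 × 110 + 0.08 × 74 = 5.4 + 18.92 + 39.6 + 5.92 = 69.84
Overall = 0.2 × 33.76 + 0.4 × 46.5 + 0.4 × 69.84 = 6.752 + 18.6 + 27.936 = 53.288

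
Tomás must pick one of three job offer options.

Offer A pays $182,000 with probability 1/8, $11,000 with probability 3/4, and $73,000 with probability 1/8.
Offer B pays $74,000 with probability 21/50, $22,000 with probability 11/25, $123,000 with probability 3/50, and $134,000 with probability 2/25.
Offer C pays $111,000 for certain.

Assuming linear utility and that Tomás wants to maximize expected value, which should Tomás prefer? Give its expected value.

Offer C ($111,000)

Offer A = 1/8 × 182000 + 3/4 × 11000 + 1/8 × 73000 = 22750 + 8250 + 9125 = 40125
Offer B = 21/50 × 74000 + 11/25 × 22000 + 3/50 × 123000 + 2/25 × 134000 = 31080 + 9680 + 7380 + 10720 = 58860
Offer C: 111000 (certain)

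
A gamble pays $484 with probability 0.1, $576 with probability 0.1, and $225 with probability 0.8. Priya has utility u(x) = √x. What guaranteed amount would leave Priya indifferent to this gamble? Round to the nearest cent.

$275.56

E[u] = 0.1·√484 + 0.1·√576 + 0.8·√225 = 0.1·22 + 0.1·24 + 0.8·15 = 16.6
CE = (16.6)² = 275.56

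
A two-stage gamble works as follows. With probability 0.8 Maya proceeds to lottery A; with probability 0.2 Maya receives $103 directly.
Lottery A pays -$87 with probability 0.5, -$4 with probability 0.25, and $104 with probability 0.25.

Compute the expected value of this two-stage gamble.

$5.80

EV(A) = 0.5 × (-87) + 0.25 × (-4) + 0.25 × 104 = -43.5 − 1 + 26 = -18.5
Branch B: 103 (certain)
Overall = 0.8 × (-18.5) + 0.2 × 103 = -14.8 + 20.6 = 5.8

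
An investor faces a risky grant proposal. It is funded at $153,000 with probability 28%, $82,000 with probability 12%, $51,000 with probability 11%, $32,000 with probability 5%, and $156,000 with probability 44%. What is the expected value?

$128,530

EV = 0.28 × 153000 + 0.12 × 82000 + 0.11 × 51000 + 0.05 × 32000 + 0.44 × 156000 = 42840 + 9840 + 5610 + 1600 + 68640 = 128530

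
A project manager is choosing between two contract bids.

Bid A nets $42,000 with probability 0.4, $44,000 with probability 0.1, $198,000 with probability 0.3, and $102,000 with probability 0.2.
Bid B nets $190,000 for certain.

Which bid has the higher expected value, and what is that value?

Bid B ($190,000)

Bid A = 0.4 × 42000 + 0.1 × 44000 + 0.3 × 198000 + 0.2 × 102000 = 16800 + 4400 + 59400 + 20400 = 101000
Bid B: 190000 (certain)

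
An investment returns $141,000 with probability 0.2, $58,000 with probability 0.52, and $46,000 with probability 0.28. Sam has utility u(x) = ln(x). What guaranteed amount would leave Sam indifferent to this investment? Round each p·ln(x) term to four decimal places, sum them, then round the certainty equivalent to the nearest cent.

$64,925.78

E[u] = 0.2·ln(141000) + 0.52·ln(58000) + 0.28·ln(46000) = 2.3713 + 5.7035 + 3.0062 = 11.0810
CE = e^11.0810 ≈ 64925.78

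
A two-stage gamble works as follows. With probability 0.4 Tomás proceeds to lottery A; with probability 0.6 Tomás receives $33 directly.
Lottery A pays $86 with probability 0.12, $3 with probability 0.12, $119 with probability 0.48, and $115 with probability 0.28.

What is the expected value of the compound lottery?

$59.80

EV(A) = 0.12 × 86 + 0.12 × 3 + 0.48 × 119 + 0.28 × 115 = 10.32 + 0.36 + 57.12 + 32.2 = 100
Branch B: 33 (certain)
Overall = 0.4 × 100 + 0.6 × 33 = 40 + 19.8 = 59.8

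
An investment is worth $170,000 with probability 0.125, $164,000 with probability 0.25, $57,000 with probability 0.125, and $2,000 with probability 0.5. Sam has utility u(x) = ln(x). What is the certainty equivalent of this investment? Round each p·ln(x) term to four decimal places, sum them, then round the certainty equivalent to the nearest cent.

$15,941.80

E[u] = 0.125·ln(170000) + 0.25·ln(164000) + 0.125·ln(57000) + 0.5·ln(2000) = 1.5054 + 3.0019 + 1.3689 + 3.8005 = 9.6767
CE = e^9.6767 ≈ 15941.80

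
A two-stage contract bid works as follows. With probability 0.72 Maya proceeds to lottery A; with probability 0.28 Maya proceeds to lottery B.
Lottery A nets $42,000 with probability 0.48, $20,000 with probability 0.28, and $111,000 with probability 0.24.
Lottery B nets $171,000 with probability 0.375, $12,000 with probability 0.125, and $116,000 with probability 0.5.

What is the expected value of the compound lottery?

$72,343

EV(A) = 0.48 × 42000 + 0.28 × 20000 + 0.24 × 111000 = 20160 + 5600 + 26640 = 52400
EV(B) = 0.375 × 171000 + 0.125 × 12000 + 0.5 × 116000 = 64125 + 1500 + 58000 = 123625
Overall = 0.72 × 52400 + 0.28 × 123625 = 37728 + 34615 = 72343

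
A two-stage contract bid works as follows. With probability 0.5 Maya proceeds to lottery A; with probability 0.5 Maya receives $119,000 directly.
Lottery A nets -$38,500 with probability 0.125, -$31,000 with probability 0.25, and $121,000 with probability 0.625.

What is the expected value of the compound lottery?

$91,031.25

EV(A) = 0.125 × (-38500) + 0.25 × (-31000) + 0.625 × 121000 = -4812.5 − 7750 + 75625 = 63062.5
Branch B: 119000 (certain)
Overall = 0.5 × 63062.5 + 0.5 × 119000 = 31531.25 + 59500 = 91031.25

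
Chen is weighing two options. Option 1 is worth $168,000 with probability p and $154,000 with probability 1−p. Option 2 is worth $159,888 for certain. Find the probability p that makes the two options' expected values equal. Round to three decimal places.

p = 0.421

p·168000 + (1−p)·154000 = 159888
14000p + 154000 = 159888
p = (159888 − 154000) / 14000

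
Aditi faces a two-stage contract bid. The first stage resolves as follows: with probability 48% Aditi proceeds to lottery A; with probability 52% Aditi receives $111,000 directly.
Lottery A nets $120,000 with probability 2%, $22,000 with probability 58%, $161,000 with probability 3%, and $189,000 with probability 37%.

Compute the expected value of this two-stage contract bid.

EV(A) = 0.02 × 120000 + 0.58 × 22000 + 0.03 × 161000 + 0.37 × 189000 = 2400 + 12760 + 4830 + 69930 = 89920
Branch B: 111000 (certain)
Overall = 0.48 × 89920 + 0.52 × 111000 = 43161.6 + 57720 = 100881.6

$100,881.60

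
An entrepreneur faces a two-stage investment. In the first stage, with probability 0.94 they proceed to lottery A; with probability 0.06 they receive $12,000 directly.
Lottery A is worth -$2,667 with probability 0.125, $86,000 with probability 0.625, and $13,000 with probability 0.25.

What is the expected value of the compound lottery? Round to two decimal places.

EV(A) = 0.125 × (-2667) + 0.625 × 86000 + 0.25 × 13000 = -333.375 + 53750 + 3250 = 56666.625
Branch B: 12000 (certain)
Overall = 0.94 × 56666.625 + 0.06 × 12000 = 53266.6275 + 720 = 53986.6275

$53,986.63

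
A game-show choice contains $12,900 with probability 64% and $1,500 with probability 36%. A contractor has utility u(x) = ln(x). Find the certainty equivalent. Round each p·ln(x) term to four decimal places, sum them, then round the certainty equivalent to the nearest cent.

E[u] = 0.64·ln(12900) + 0.36·ln(1500) = 6.0576 + 2.6328 = 8.6904
CE = e^8.6904 ≈ 5945.56

$5,945.56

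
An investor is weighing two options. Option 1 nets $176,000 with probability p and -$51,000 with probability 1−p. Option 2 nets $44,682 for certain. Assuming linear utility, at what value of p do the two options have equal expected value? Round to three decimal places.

p = 0.422

p·176000 + (1−p)·(-51000) = 44682
227000p − 51000 = 44682
p = (44682 + 51000) / 227000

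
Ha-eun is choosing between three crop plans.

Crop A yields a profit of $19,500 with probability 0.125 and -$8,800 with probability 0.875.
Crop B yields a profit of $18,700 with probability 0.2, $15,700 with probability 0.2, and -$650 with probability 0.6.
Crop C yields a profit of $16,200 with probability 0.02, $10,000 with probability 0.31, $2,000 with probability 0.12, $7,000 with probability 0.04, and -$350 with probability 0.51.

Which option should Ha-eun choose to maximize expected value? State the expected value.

Crop B ($6,490)

Crop A = 0.125 × 19500 + 0.875 × (-8800) = 2437.5 − 7700 = -5262.5
Crop B = 0.2 × 18700 + 0.2 × 15700 + 0.6 × (-650) = 3740 + 3140 − 390 = 6490
Crop C = 0.02 × 16200 + 0.31 × 10000 + 0.12 × 2000 + 0.04 × 7000 + 0.51 × (-350) = 324 + 3100 + 240 + 280 − 178.5 = 3765.5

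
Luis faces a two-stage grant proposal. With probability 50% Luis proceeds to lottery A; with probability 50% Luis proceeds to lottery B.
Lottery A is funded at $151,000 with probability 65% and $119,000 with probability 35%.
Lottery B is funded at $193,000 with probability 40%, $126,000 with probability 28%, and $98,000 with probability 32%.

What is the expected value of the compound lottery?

EV(A) = 0.65 × 151000 + 0.35 × 119000 = 98150 + 41650 = 139800
EV(B) = 0.4 × 193000 + 0.28 × 126000 + 0.32 × 98000 = 77200 + 35280 + 31360 = 143840
Overall = 0.5 × 139800 + 0.5 × 143840 = 69900 + 71920 = 141820

$141,820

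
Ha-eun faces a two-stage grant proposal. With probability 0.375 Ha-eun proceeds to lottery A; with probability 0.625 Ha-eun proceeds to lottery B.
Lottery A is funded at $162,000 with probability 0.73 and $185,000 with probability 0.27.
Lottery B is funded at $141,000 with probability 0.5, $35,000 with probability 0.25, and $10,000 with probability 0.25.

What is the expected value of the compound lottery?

EV(A) = 0.73 × 162000 + 0.27 × 185000 = 118260 + 49950 = 168210
EV(B) = 0.5 × 141000 + 0.25 × 35000 + 0.25 × 10000 = 70500 + 8750 + 2500 = 81750
Overall = 0.375 × 168210 + 0.625 × 81750 = 63078.75 + 51093.75 = 114172.5

$114,172.50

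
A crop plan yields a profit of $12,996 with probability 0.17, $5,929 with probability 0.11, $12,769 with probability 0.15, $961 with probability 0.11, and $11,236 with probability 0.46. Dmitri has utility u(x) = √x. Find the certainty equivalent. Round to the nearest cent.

$9,403.18

E[u] = 0.17·√12996 + 0.11·√5929 + 0.15·√12769 + 0.11·√961 + 0.46·√11236 = 0.17·114 + 0.11·77 + 0.15·113 + 0.11·31 + 0.46·106 = 96.97
CE = (96.97)² = 9403.1809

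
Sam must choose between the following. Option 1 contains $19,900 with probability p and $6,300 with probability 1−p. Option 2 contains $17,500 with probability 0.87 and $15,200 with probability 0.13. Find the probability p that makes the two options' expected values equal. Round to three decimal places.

p = 0.802

EV(Option 2) = 0.87 × 17500 + 0.13 × 15200 = 15225 + 1976 = 17201
p·19900 + (1−p)·6300 = 17201
13600p + 6300 = 17201
p = (17201 − 6300) / 13600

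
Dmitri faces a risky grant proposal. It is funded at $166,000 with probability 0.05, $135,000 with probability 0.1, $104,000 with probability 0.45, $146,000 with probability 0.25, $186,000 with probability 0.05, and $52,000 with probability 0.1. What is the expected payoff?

$119,600

EV = 0.05 × 166000 + 0.1 × 135000 + 0.45 × 104000 + 0.25 × 146000 + 0.05 × 186000 + 0.1 × 52000 = 8300 + 13500 + 46800 + 36500 + 9300 + 5200 = 119600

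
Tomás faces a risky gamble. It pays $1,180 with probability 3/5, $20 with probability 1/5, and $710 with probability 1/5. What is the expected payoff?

$854

EV = 3/5 × 1180 + 1/5 × 20 + 1/5 × 710 = 708 + 4 + 142 = 854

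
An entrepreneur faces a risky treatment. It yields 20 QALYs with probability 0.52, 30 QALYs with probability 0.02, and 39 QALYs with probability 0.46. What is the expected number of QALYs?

EV = 0.52 × 20 + 0.02 × 30 + 0.46 × 39 = 10.4 + 0.6 + 17.94 = 28.94

28.94 QALYs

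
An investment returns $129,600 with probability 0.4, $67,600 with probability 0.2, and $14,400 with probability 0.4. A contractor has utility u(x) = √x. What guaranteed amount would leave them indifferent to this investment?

E[u] = 0.4·√129600 + 0.2·√67600 + 0.4·√14400 = 0.4·360 + 0.2·260 + 0.4·120 = 244
CE = (244)² = 59536

$59,536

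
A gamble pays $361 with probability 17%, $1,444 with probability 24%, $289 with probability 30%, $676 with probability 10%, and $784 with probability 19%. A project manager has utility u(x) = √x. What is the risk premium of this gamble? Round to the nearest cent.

$67.55

E[u] = 0.17·√361 + 0.24·√1444 + 0.3·√289 + 0.1·√676 + 0.19·√784 = 0.17·19 + 0.24·38 + 0.3·17 + 0.1·26 + 0.19·28 = 25.37
CE = (25.37)² = 643.6369
Risk premium = EV − CE = 711.19 − 643.6369 = 67.5531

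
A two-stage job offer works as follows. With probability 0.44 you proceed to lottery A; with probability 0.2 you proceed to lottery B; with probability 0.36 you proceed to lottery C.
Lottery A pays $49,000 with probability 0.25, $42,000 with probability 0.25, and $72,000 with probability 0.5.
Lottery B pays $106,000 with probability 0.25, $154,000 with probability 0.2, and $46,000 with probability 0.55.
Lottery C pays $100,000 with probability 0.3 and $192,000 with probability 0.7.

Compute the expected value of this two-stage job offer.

$101,554

EV(A) = 0.25 × 49000 + 0.25 × 42000 + 0.5 × 72000 = 12250 + 10500 + 36000 = 58750
EV(B) = 0.25 × 106000 + 0.2 × 154000 + 0.55 × 46000 = 26500 + 30800 + 25300 = 82600
EV(C) = 0.3 × 100000 + 0.7 × 192000 = 30000 + 134400 = 164400
Overall = 0.44 × 58750 + 0.2 × 82600 + 0.36 × 164400 = 25850 + 16520 + 59184 = 101554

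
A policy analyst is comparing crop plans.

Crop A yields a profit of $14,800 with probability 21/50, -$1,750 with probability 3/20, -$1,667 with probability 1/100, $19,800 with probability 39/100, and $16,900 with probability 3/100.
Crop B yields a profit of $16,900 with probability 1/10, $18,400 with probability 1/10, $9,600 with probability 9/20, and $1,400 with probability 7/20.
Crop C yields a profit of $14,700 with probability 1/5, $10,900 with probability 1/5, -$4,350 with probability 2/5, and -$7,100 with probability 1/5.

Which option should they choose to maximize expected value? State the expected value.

Crop A = 21/50 × 14800 + 3/20 × (-1750) + 1/100 × (-1667) + 39/100 × 19800 + 3/100 × 16900 = 6216 − 262.5 − 16.67 + 7722 + 507 = 14165.83
Crop B = 1/10 × 16900 + 1/10 × 18400 + 9/20 × 9600 + 7/20 × 1400 = 1690 + 1840 + 4320 + 490 = 8340
Crop C = 1/5 × 14700 + 1/5 × 10900 + 2/5 × (-4350) + 1/5 × (-7100) = 2940 + 2180 − 1740 − 1420 = 1960

Crop A ($14,165.83)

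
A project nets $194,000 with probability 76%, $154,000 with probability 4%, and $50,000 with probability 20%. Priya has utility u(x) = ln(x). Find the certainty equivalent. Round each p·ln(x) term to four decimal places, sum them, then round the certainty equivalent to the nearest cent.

$146,576.10

E[u] = 0.76·ln(194000) + 0.04·ln(154000) + 0.2·ln(50000) = 9.2535 + 0.4778 + 2.1640 = 11.8953
CE = e^11.8953 ≈ 146576.10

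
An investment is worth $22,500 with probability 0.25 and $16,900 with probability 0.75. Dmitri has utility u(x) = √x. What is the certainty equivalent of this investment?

$18,225

E[u] = 0.25·√22500 + 0.75·√16900 = 0.25·150 + 0.75·130 = 135
CE = (135)² = 18225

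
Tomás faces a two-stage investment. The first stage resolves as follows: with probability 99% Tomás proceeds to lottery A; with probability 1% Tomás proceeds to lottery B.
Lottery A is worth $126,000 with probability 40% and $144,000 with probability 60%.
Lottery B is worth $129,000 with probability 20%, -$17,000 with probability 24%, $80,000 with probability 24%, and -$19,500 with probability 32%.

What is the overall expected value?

EV(A) = 0.4 × 126000 + 0.6 × 144000 = 50400 + 86400 = 136800
EV(B) = 0.2 × 129000 + 0.24 × (-17000) + 0.24 × 80000 + 0.32 × (-19500) = 25800 − 4080 + 19200 − 6240 = 34680
Overall = 0.99 × 136800 + 0.01 × 34680 = 135432 + 346.8 = 135778.8

$135,778.80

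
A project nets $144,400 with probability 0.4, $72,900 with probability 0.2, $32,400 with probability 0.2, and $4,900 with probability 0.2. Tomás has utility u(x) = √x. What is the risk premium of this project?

E[u] = 0.4·√144400 + 0.2·√72900 + 0.2·√32400 + 0.2·√4900 = 0.4·380 + 0.2·270 + 0.2·180 + 0.2·70 = 256
CE = (256)² = 65536
Risk premium = EV − CE = 79800 − 65536 = 14264

$14,264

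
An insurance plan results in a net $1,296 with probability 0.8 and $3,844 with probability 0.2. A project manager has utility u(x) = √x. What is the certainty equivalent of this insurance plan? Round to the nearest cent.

$1,697.44

E[u] = 0.8·√1296 + 0.2·√3844 = 0.8·36 + 0.2·62 = 41.2
CE = (41.2)² = 1697.44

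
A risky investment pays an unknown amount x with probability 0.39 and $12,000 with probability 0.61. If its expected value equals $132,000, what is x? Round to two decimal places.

x = $319,692.31

0.39·x + 0.61·12000 = 132000
0.39·x = 132000 − 7320 = 124680
x = 124680 / 0.39 = 319692.3077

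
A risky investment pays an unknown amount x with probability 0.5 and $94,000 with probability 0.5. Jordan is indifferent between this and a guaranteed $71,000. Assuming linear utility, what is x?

x = $48,000

0.5·x + 0.5·94000 = 71000
0.5·x = 71000 − 47000 = 24000
x = 24000 / 0.5 = 48000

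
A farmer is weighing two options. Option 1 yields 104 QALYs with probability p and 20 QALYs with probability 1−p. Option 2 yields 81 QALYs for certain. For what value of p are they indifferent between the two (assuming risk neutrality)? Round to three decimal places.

p = 0.726

p·104 + (1−p)·20 = 81
84p + 20 = 81
p = (81 − 20) / 84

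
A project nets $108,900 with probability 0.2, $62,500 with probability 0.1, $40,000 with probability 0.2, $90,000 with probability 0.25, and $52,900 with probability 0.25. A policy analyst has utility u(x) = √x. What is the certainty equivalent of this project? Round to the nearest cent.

E[u] = 0.2·√108900 + 0.1·√62500 + 0.2·√40000 + 0.25·√90000 + 0.25·√52900 = 0.2·330 + 0.1·250 + 0.2·200 + 0.25·300 + 0.25·230 = 263.5
CE = (263.5)² = 69432.25

$69,432.25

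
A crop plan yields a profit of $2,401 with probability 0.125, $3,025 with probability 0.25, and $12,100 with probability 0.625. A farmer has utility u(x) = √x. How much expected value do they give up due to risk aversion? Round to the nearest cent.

$764.48

E[u] = 0.125·√2401 + 0.25·√3025 + 0.625·√12100 = 0.125·49 + 0.25·55 + 0.625·110 = 88.625
CE = (88.625)² = 7854.390625
Risk premium = EV − CE = 8618.875 − 7854.390625 = 764.484375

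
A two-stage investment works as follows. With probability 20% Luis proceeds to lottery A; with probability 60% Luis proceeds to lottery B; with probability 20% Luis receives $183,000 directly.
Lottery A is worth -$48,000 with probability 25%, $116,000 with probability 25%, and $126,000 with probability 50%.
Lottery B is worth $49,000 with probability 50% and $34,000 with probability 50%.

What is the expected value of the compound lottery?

EV(A) = 0.25 × (-48000) + 0.25 × 116000 + 0.5 × 126000 = -12000 + 29000 + 63000 = 80000
EV(B) = 0.5 × 49000 + 0.5 × 34000 = 24500 + 17000 = 41500
Branch C: 183000 (certain)
Overall = 0.2 × 80000 + 0.6 × 41500 + 0.2 × 183000 = 16000 + 24900 + 36600 = 77500

$77,500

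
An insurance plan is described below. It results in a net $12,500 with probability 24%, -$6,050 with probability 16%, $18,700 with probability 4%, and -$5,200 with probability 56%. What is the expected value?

EV = 0.24 × 12500 + 0.16 × (-6050) + 0.04 × 18700 + 0.56 × (-5200) = 3000 − 968 + 748 − 2912 = -132

-$132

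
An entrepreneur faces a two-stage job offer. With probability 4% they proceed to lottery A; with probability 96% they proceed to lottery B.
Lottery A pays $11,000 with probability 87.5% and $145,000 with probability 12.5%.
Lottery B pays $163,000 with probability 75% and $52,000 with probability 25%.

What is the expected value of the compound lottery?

$130,950

EV(A) = 0.875 × 11000 + 0.125 × 145000 = 9625 + 18125 = 27750
EV(B) = 0.75 × 163000 + 0.25 × 52000 = 122250 + 13000 = 135250
Overall = 0.04 × 27750 + 0.96 × 135250 = 1110 + 129840 = 130950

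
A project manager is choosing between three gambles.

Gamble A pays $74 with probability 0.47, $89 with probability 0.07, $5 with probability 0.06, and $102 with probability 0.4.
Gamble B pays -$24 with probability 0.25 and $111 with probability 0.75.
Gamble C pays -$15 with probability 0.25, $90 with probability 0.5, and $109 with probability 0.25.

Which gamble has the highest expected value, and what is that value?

Gamble A ($82.11)

Gamble A = 0.47 × 74 + 0.07 × 89 + 0.06 × 5 + 0.4 × 102 = 34.78 + 6.23 + 0.3 + 40.8 = 82.11
Gamble B = 0.25 × (-24) + 0.75 × 111 = -6 + 83.25 = 77.25
Gamble C = 0.25 × (-15) + 0.5 × 90 + 0.25 × 109 = -3.75 + 45 + 27.25 = 68.5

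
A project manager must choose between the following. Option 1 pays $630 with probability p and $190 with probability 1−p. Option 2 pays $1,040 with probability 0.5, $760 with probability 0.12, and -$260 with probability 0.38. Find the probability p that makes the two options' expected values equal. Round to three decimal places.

p = 0.733

EV(Option 2) = 0.5 × 1040 + 0.12 × 760 + 0.38 × (-260) = 520 + 91.2 − 98.8 = 512.4
p·630 + (1−p)·190 = 512.4
440p + 190 = 512.4
p = (512.4 − 190) / 440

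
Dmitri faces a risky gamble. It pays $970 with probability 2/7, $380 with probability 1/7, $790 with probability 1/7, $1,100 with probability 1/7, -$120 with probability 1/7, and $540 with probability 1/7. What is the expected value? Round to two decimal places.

EV = 2/7 × 970 + 1/7 × 380 + 1/7 × 790 + 1/7 × 1100 + 1/7 × (-120) + 1/7 × 540 = 277.1429 + 54.2857 + 112.8571 + 157.1429 − 17.1429 + 77.1429 = 661.4286

$661.43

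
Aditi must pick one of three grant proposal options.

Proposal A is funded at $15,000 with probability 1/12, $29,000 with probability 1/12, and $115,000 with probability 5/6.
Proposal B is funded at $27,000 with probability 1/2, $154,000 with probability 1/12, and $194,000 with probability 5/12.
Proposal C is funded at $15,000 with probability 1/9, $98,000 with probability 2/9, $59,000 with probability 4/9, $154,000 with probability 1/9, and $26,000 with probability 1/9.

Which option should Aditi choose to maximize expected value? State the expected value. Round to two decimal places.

Proposal B ($107,166.67)

Proposal A = 1/12 × 15000 + 1/12 × 29000 + 5/6 × 115000 = 1250 + 2416.6667 + 95833.3333 = 99500
Proposal B = 1/2 × 27000 + 1/12 × 154000 + 5/12 × 194000 = 13500 + 12833.3333 + 80833.3333 = 107166.6667
Proposal C = 1/9 × 15000 + 2/9 × 98000 + 4/9 × 59000 + 1/9 × 154000 + 1/9 × 26000 = 1666.6667 + 21777.7778 + 26222.2222 + 17111.1111 + 2888.8889 = 69666.6667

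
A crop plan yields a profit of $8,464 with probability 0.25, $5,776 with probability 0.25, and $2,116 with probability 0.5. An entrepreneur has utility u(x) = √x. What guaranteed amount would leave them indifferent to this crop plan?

E[u] = 0.25·√8464 + 0.25·√5776 + 0.5·√2116 = 0.25·92 + 0.25·76 + 0.5·46 = 65
CE = (65)² = 4225

$4,225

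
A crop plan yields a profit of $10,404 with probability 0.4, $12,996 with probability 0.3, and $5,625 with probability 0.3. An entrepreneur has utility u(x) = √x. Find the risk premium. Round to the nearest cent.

$241.65

E[u] = 0.4·√10404 + 0.3·√12996 + 0.3·√5625 = 0.4·102 + 0.3·114 + 0.3·75 = 97.5
CE = (97.5)² = 9506.25
Risk premium = EV − CE = 9747.9 − 9506.25 = 241.65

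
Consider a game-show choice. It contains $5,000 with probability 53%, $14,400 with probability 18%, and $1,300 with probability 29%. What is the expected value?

$5,619

EV = 0.53 × 5000 + 0.18 × 14400 + 0.29 × 1300 = 2650 + 2592 + 377 = 5619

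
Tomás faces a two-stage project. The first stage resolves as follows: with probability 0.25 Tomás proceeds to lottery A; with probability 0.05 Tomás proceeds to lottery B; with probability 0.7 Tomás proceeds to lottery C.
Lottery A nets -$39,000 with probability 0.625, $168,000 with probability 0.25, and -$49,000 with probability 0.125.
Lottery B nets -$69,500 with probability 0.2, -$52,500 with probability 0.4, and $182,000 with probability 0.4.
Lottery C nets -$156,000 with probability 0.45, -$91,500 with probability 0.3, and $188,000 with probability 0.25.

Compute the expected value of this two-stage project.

EV(A) = 0.625 × (-39000) + 0.25 × 168000 + 0.125 × (-49000) = -24375 + 42000 − 6125 = 11500
EV(B) = 0.2 × (-69500) + 0.4 × (-52500) + 0.4 × 182000 = -13900 − 21000 + 72800 = 37900
EV(C) = 0.45 × (-156000) + 0.3 × (-91500) + 0.25 × 188000 = -70200 − 27450 + 47000 = -50650
Overall = 0.25 × 11500 + 0.05 × 37900 + 0.7 × (-50650) = 2875 + 1895 − 35455 = -30685

-$30,685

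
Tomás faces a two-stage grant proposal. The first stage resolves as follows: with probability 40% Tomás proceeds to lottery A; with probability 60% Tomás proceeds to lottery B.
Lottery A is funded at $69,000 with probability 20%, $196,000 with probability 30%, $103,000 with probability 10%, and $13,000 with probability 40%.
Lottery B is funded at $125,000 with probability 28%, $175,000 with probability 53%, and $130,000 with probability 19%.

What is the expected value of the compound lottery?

EV(A) = 0.2 × 69000 + 0.3 × 196000 + 0.1 × 103000 + 0.4 × 13000 = 13800 + 58800 + 10300 + 5200 = 88100
EV(B) = 0.28 × 125000 + 0.53 × 175000 + 0.19 × 130000 = 35000 + 92750 + 24700 = 152450
Overall = 0.4 × 88100 + 0.6 × 152450 = 35240 + 91470 = 126710

$126,710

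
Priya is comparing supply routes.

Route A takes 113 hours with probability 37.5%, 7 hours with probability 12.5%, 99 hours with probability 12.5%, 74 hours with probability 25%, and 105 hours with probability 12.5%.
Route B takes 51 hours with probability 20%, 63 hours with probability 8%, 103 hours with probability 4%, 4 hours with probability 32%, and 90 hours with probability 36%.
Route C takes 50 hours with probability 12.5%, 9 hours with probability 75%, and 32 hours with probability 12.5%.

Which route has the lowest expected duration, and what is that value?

Route A = 0.375 × 113 + 0.125 × 7 + 0.125 × 99 + 0.25 × 74 + 0.125 × 105 = 42.375 + 0.875 + 12.375 + 18.5 + 13.125 = 87.25
Route B = 0.2 × 51 + 0.08 × 63 + 0.04 × 103 + 0.32 × 4 + 0.36 × 90 = 10.2 + 5.04 + 4.12 + 1.28 + 32.4 = 53.04
Route C = 0.125 × 50 + 0.75 × 9 + 0.125 × 32 = 6.25 + 6.75 + 4 = 17

Route C (17 hours)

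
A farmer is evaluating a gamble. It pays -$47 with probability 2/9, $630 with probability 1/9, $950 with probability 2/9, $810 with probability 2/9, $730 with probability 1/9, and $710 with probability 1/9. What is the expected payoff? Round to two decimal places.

EV = 2/9 × (-47) + 1/9 × 630 + 2/9 × 950 + 2/9 × 810 + 1/9 × 730 + 1/9 × 710 = -10.4444 + 70 + 211.1111 + 180 + 81.1111 + 78.8889 = 610.6667

$610.67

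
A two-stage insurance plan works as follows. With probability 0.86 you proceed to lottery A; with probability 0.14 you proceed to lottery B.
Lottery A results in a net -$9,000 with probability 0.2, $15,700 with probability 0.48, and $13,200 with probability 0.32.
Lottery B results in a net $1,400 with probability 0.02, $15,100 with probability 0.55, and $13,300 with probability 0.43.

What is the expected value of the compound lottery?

EV(A) = 0.2 × (-9000) + 0.48 × 15700 + 0.32 × 13200 = -1800 + 7536 + 4224 = 9960
EV(B) = 0.02 × 1400 + 0.55 × 15100 + 0.43 × 13300 = 28 + 8305 + 5719 = 14052
Overall = 0.86 × 9960 + 0.14 × 14052 = 8565.6 + 1967.28 = 10532.88

$10,532.88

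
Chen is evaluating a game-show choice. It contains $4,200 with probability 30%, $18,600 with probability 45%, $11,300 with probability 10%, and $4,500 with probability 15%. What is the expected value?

$11,435

EV = 0.3 × 4200 + 0.45 × 18600 + 0.1 × 11300 + 0.15 × 4500 = 1260 + 8370 + 1130 + 675 = 11435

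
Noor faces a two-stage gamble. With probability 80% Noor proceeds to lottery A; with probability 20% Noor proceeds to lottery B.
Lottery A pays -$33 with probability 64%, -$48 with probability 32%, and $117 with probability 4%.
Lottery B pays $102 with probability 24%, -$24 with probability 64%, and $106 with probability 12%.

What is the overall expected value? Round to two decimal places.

-$21.07

EV(A) = 0.64 × (-33) + 0.32 × (-48) + 0.04 × 117 = -21.12 − 15.36 + 4.68 = -31.8
EV(B) = 0.24 × 102 + 0.64 × (-24) + 0.12 × 106 = 24.48 − 15.36 + 12.72 = 21.84
Overall = 0.8 × (-31.8) + 0.2 × 21.84 = -25.44 + 4.368 = -21.072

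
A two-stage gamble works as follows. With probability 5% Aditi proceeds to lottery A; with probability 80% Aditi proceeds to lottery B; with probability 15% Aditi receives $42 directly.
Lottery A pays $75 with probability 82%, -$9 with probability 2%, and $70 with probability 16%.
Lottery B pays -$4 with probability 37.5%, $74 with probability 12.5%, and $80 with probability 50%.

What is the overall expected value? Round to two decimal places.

$48.13

EV(A) = 0.82 × 75 + 0.02 × (-9) + 0.16 × 70 = 61.5 − 0.18 + 11.2 = 72.52
EV(B) = 0.375 × (-4) + 0.125 × 74 + 0.5 × 80 = -1.5 + 9.25 + 40 = 47.75
Branch C: 42 (certain)
Overall = 0.05 × 72.52 + 0.8 × 47.75 + 0.15 × 42 = 3.626 + 38.2 + 6.3 = 48.126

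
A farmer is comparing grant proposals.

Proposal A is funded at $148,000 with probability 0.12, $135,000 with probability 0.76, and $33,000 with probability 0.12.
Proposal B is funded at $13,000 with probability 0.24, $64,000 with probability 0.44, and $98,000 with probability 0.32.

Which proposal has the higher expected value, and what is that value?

Proposal A = 0.12 × 148000 + 0.76 × 135000 + 0.12 × 33000 = 17760 + 102600 + 3960 = 124320
Proposal B = 0.24 × 13000 + 0.44 × 64000 + 0.32 × 98000 = 3120 + 28160 + 31360 = 62640

Proposal A ($124,320)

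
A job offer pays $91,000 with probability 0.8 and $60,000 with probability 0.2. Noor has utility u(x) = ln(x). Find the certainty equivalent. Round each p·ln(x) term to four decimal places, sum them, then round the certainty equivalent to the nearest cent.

E[u] = 0.8·ln(91000) + 0.2·ln(60000) = 9.1349 + 2.2004 = 11.3353
CE = e^11.3353 ≈ 83725.59

$83,725.59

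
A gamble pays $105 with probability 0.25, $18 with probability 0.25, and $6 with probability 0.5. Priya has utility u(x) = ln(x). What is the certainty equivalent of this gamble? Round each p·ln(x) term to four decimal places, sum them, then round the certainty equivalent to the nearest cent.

E[u] = 0.25·ln(105) + 0.25·ln(18) + 0.5·ln(6) = 1.1635 + 0.7226 + 0.8959 = 2.7820
CE = e^2.7820 ≈ 16.15

$16.15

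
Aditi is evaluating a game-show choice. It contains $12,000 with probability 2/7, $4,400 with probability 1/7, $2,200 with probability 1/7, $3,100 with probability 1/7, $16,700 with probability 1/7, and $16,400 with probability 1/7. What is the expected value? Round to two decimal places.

$9,542.86

EV = 2/7 × 12000 + 1/7 × 4400 + 1/7 × 2200 + 1/7 × 3100 + 1/7 × 16700 + 1/7 × 16400 = 3428.5714 + 628.5714 + 314.2857 + 442.8571 + 2385.7143 + 2342.8571 = 9542.8571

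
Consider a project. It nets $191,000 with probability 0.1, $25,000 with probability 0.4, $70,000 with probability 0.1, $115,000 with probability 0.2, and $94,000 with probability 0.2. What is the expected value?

$77,900

EV = 0.1 × 191000 + 0.4 × 25000 + 0.1 × 70000 + 0.2 × 115000 + 0.2 × 94000 = 19100 + 10000 + 7000 + 23000 + 18800 = 77900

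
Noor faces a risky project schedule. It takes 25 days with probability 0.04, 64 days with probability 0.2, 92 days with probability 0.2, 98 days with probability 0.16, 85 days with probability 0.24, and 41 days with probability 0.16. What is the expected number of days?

74.84 days

EV = 0.04 × 25 + 0.2 × 64 + 0.2 × 92 + 0.16 × 98 + 0.24 × 85 + 0.16 × 41 = 1 + 12.8 + 18.4 + 15.68 + 20.4 + 6.56 = 74.84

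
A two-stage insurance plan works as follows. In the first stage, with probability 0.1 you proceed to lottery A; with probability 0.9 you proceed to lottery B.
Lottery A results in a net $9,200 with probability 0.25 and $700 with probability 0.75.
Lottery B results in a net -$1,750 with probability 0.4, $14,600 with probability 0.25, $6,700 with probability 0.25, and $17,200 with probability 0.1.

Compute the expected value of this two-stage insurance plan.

$5,993

EV(A) = 0.25 × 9200 + 0.75 × 700 = 2300 + 525 = 2825
EV(B) = 0.4 × (-1750) + 0.25 × 14600 + 0.25 × 6700 + 0.1 × 17200 = -700 + 3650 + 1675 + 1720 = 6345
Overall = 0.1 × 2825 + 0.9 × 6345 = 282.5 + 5710.5 = 5993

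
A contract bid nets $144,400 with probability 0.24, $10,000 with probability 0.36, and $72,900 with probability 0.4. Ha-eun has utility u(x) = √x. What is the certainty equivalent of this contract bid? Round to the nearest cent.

$55,319.04

E[u] = 0.24·√144400 + 0.36·√10000 + 0.4·√72900 = 0.24·380 + 0.36·100 + 0.4·270 = 235.2
CE = (235.2)² = 55319.04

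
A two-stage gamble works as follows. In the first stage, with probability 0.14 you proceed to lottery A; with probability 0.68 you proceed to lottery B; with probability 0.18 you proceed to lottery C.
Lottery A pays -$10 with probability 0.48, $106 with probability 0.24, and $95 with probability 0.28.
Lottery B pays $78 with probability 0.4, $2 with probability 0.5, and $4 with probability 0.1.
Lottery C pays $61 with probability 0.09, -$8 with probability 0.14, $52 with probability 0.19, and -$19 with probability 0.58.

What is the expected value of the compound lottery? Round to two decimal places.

EV(A) = 0.48 × (-10) + 0.24 × 106 + 0.28 × 95 = -4.8 + 25.44 + 26.6 = 47.24
EV(B) = 0.4 × 78 + 0.5 × 2 + 0.1 × 4 = 31.2 + 1 + 0.4 = 32.6
EV(C) = 0.09 × 61 + 0.14 × (-8) + 0.19 × 52 + 0.58 × (-19) = 5.49 − 1.12 + 9.88 − 11.02 = 3.23
Overall = 0.14 × 47.24 + 0.68 × 32.6 + 0.18 × 3.23 = 6.6136 + 22.168 + 0.5814 = 29.363

$29.36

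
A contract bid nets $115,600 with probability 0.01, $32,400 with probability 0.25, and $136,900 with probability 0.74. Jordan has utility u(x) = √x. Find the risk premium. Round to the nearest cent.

E[u] = 0.01·√115600 + 0.25·√32400 + 0.74·√136900 = 0.01·340 + 0.25·180 + 0.74·370 = 322.2
CE = (322.2)² = 103812.84
Risk premium = EV − CE = 110562 − 103812.84 = 6749.16

$6,749.16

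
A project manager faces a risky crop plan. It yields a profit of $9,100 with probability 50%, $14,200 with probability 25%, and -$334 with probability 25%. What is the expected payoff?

EV = 0.5 × 9100 + 0.25 × 14200 + 0.25 × (-334) = 4550 + 3550 − 83.5 = 8016.5

$8,016.50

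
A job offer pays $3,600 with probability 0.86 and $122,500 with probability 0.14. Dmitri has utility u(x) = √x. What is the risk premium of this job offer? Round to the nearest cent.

E[u] = 0.86·√3600 + 0.14·√122500 = 0.86·60 + 0.14·350 = 100.6
CE = (100.6)² = 10120.36
Risk premium = EV − CE = 20246 − 10120.36 = 10125.64

$10,125.64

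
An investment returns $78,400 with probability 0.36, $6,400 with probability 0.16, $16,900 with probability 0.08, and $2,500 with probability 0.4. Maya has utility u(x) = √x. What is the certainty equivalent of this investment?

$20,736

E[u] = 0.36·√78400 + 0.16·√6400 + 0.08·√16900 + 0.4·√2500 = 0.36·280 + 0.16·80 + 0.08·130 + 0.4·50 = 144
CE = (144)² = 20736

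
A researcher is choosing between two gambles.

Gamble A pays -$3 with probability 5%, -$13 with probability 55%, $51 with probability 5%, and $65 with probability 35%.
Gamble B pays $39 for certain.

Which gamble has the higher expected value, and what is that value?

Gamble B ($39)

Gamble A = 0.05 × (-3) + 0.55 × (-13) + 0.05 × 51 + 0.35 × 65 = -0.15 − 7.15 + 2.55 + 22.75 = 18
Gamble B: 39 (certain)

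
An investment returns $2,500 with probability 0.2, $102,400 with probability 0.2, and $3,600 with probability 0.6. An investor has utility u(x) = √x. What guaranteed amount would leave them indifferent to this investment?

$12,100

E[u] = 0.2·√2500 + 0.2·√102400 + 0.6·√3600 = 0.2·50 + 0.2·320 + 0.6·60 = 110
CE = (110)² = 12100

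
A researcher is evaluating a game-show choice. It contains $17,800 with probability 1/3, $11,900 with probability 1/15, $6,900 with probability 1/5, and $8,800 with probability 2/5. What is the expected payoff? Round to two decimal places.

EV = 1/3 × 17800 + 1/15 × 11900 + 1/5 × 6900 + 2/5 × 8800 = 5933.3333 + 793.3333 + 1380 + 3520 = 11626.6667

$11,626.67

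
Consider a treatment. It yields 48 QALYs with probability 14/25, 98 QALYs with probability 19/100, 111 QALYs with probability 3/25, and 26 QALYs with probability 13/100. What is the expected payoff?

62.2 QALYs

EV = 14/25 × 48 + 19/100 × 98 + 3/25 × 111 + 13/100 × 26 = 26.88 + 18.62 + 13.32 + 3.38 = 62.2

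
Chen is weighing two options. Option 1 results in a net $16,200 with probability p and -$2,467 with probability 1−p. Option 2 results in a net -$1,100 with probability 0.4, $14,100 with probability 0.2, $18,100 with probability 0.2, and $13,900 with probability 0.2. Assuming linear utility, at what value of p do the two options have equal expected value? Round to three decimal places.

EV(Option 2) = 0.4 × (-1100) + 0.2 × 14100 + 0.2 × 18100 + 0.2 × 13900 = -440 + 2820 + 3620 + 2780 = 8780
p·16200 + (1−p)·(-2467) = 8780
18667p − 2467 = 8780
p = (8780 + 2467) / 18667

p = 0.603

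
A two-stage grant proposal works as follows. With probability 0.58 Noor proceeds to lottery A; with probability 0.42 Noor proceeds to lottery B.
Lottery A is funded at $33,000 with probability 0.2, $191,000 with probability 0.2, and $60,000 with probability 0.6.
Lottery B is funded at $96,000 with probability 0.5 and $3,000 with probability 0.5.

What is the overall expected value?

$67,654

EV(A) = 0.2 × 33000 + 0.2 × 191000 + 0.6 × 60000 = 6600 + 38200 + 36000 = 80800
EV(B) = 0.5 × 96000 + 0.5 × 3000 = 48000 + 1500 = 49500
Overall = 0.58 × 80800 + 0.42 × 49500 = 46864 + 20790 = 67654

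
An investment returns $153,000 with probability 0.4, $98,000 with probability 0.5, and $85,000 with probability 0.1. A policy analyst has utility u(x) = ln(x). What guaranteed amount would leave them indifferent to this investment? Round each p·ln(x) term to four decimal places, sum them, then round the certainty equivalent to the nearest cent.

E[u] = 0.4·ln(153000) + 0.5·ln(98000) + 0.1·ln(85000) = 4.7753 + 5.7464 + 1.1350 = 11.6567
CE = e^11.6567 ≈ 115462.38

$115,462.38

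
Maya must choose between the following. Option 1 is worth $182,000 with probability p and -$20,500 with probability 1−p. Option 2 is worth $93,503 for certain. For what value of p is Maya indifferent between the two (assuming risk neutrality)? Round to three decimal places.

p·182000 + (1−p)·(-20500) = 93503
202500p − 20500 = 93503
p = (93503 + 20500) / 202500

p = 0.563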